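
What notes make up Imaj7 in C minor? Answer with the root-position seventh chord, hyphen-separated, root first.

C-E-G-B

The root, C, is scale degree 1 — the same note in C minor and C major; only the chord quality changes. Stacking thirds in C major on C gives C–E–G–B.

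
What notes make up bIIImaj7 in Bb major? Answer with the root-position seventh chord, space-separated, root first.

Db F Ab C

Scale degree 3 in Bb major is D. bIIImaj7 uses the lowered form, Db, taken from Bb minor. In Bb minor the chord on Db is Db–F–Ab–C.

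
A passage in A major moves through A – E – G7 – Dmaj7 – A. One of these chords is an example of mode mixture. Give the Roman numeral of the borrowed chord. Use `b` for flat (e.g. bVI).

bVII7

A major has the diatonic set A, Bm, C#m, D, E, F#m, G#dim. Of the given chords, A, E and Dmaj7 are diatonic. G7 (G–B–D–F) is not: scale degree 7 in A major carries G#dim (vii°). In A minor the chord on that degree is G7, so here it functions as bVII7, borrowed from the parallel minor.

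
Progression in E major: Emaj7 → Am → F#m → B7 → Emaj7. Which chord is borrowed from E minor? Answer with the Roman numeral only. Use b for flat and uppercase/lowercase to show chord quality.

iv

E major has the diatonic set E, F#m, G#m, A, B, C#m, D#dim. Emaj7, F#m and B7 are all diatonic. Am (A–C–E) doesn't fit — on degree 4 E major would have A (IV). Am is the degree-4 chord of E minor, so it is the borrowed iv.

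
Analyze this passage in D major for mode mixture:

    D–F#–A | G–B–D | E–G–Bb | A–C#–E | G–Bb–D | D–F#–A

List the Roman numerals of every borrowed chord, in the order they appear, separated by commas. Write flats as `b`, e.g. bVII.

In D major the diatonic chords are D, Em, F#m, G, A, Bm, C#dim. D–F#–A = D, G–B–D = G and A–C#–E = A are all diatonic. E–G–Bb doesn't fit — on degree 2 D major would have Em (ii). Edim is the degree-2 chord of D minor, so it is the borrowed ii°. But G–Bb–D is foreign: the diatonic IV on degree 4 is G, whereas Gm comes from D minor. It is labeled iv.

ii°, iv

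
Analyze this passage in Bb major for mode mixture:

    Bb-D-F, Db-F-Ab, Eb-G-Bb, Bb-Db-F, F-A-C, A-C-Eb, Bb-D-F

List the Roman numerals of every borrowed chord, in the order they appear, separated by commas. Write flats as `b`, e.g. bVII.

Bb major has the diatonic set Bb, Cm, Dm, Eb, F, Gm, Adim. Of the given chords, Bb–D–F = Bb, Eb–G–Bb = Eb, F–A–C = F and A–C–Eb = Adim are diatonic. But Db–F–Ab is foreign: the diatonic iii on degree 3 is Dm, whereas Db comes from Bb minor. It is labeled bIII. Bb–Db–F is not: scale degree 1 in Bb major carries Bb (I). In Bb minor the chord on that degree is Bbm, so here it functions as i, borrowed from the parallel minor.

bIII, i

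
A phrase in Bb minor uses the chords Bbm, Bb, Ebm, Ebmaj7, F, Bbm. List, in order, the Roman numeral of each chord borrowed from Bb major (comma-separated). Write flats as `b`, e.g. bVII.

Bb minor has the diatonic set Bbm, Cdim, Db, Ebm, F, Gb, Ab (with V from harmonic minor). Bbm, Ebm and F are all diatonic. Bb (Bb–D–F) doesn't fit — on degree 1 Bb minor would have Bbm (i). Bb is the degree-1 chord of Bb major, so it is the borrowed I. But Ebmaj7 (Eb–G–Bb–D) is foreign: the diatonic iv on degree 4 is Ebm, whereas Ebmaj7 comes from Bb major. It is labeled IVmaj7.

I, IVmaj7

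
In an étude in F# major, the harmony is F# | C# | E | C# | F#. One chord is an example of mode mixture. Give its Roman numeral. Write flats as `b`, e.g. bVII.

bVII

In F# major the diatonic chords are F#, G#m, A#m, B, C#, D#m, E#dim. F# and C# are both diatonic. But E (E–G#–B) is foreign: the diatonic vii° on degree 7 is E#dim, whereas E comes from F# minor. It is labeled bVII.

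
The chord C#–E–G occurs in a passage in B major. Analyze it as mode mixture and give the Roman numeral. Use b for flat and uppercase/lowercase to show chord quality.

ii°

C# is scale degree 2 in B major. C#–E–G is a diminished chord — the form found in B minor, not the diatonic ii (C#m). Borrowed into B major it is written ii°.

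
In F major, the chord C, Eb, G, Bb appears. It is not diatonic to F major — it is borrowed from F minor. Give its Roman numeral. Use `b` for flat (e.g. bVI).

v7

C is scale degree 5 in F major. The diatonic chord on degree 5 would be C (V), but C–Eb–G–Bb is the minor-seventh chord from F minor. As a borrowed chord it is labeled v7.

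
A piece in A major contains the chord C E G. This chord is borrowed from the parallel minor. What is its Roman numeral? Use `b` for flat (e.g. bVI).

bIII

C is the lowered form of scale degree 3 in A major (the diatonic degree 3 is C#). C–E–G is a major chord — the form found in A minor, not the diatonic iii (C#m). Borrowed into A major it is written bIII.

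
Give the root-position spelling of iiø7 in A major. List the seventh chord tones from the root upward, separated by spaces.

The root, B, is scale degree 2 — the same note in A major and A minor; only the chord quality changes. Building the half-diminished-seventh chord from the parallel minor on B: B–D–F–A.

B D F A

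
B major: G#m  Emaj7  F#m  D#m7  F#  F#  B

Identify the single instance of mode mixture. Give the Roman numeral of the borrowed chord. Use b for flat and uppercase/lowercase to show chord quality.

B major has the diatonic set B, C#m, D#m, E, F#, G#m, A#dim. Of the given chords, G#m, Emaj7, D#m7, F# and B are diatonic. But F#m (F#–A–C#) is foreign: the diatonic V on degree 5 is F#, whereas F#m comes from B minor. It is labeled v.

v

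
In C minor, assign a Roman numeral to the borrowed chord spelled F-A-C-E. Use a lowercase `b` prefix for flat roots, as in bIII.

IVmaj7

F is scale degree 4 in C minor. The diatonic chord on degree 4 would be Fm (iv), but F–A–C–E is the major-seventh chord from C major. As a borrowed chord it is labeled IVmaj7.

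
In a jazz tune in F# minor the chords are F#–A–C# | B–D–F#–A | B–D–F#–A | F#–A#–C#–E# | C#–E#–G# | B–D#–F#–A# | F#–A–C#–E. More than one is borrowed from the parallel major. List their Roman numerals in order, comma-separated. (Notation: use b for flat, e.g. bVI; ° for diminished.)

F# minor has the diatonic set F#m, G#dim, A, Bm, C#, D, E (with V from harmonic minor). Of the given chords, F#–A–C# = F#m, B–D–F#–A = Bm7, C#–E#–G# = C# and F#–A–C#–E = F#m7 are diatonic. But F#–A#–C#–E# is foreign: the diatonic i on degree 1 is F#m, whereas F#maj7 comes from F# major. It is labeled Imaj7. B–D#–F#–A# is not: scale degree 4 in F# minor carries Bm (iv). In F# major the chord on that degree is Bmaj7, so here it functions as IVmaj7, borrowed from the parallel major.

Imaj7, IVmaj7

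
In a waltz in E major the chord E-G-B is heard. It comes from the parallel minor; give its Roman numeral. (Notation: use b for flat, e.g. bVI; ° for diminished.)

i

The root E is the diatonic 1st degree of E major; the borrowing shows in the chord quality. The diatonic chord on degree 1 would be E (I), but E–G–B is the minor chord from E minor. As a borrowed chord it is labeled i.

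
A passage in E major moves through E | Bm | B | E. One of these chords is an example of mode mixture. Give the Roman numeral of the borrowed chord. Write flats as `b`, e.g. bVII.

In E major the diatonic chords are E, F#m, G#m, A, B, C#m, D#dim. E and B both belong to that set. Bm (B–D–F#) doesn't fit — on degree 5 E major would have B (V). Bm is the degree-5 chord of E minor, so it is the borrowed v.

v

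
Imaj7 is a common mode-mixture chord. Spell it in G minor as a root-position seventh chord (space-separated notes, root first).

G B D F#

Imaj7 is built on scale degree 1, which is G in both G minor and its parallel. Building the major-seventh chord from the parallel major on G: G–B–D–F#.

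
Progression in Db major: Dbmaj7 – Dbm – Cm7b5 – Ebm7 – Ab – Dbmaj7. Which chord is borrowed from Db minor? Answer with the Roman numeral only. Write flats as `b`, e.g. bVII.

Db major has the diatonic set Db, Ebm, Fm, Gb, Ab, Bbm, Cdim. Dbmaj7, Cm7b5, Ebm7 and Ab are all diatonic. Dbm (Db–Fb–Ab) doesn't fit — on degree 1 Db major would have Db (I). Dbm is the degree-1 chord of Db minor, so it is the borrowed i.

i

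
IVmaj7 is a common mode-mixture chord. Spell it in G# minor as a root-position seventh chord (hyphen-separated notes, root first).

The root, C#, is scale degree 4 — the same note in G# minor and G# major; only the chord quality changes. Building the major-seventh chord from the parallel major on C#: C#–E#–G#–B#.

C#-E#-G#-B#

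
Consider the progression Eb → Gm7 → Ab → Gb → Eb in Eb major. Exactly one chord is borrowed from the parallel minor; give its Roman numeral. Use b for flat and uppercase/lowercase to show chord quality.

bIII

Eb major has the diatonic set Eb, Fm, Gm, Ab, Bb, Cm, Ddim. Of the given chords, Eb, Gm7 and Ab are diatonic. Gb (Gb–Bb–Db) doesn't fit — on degree 3 Eb major would have Gm (iii). Gb is the degree-3 chord of Eb minor, so it is the borrowed bIII.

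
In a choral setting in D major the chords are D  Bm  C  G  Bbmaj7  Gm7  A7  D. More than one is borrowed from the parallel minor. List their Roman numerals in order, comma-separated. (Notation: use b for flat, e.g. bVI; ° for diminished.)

bVII, bVImaj7, iv7

D major has the diatonic set D, Em, F#m, G, A, Bm, C#dim. D, Bm, G and A7 are all diatonic. C (C–E–G) is not: scale degree 7 in D major carries C#dim (vii°). In D minor the chord on that degree is C, so here it functions as bVII, borrowed from the parallel minor. But Bbmaj7 (Bb–D–F–A) is foreign: the diatonic vi on degree 6 is Bm, whereas Bbmaj7 comes from D minor. It is labeled bVImaj7. Gm7 (G–Bb–D–F) is not: scale degree 4 in D major carries G (IV). In D minor the chord on that degree is Gm7, so here it functions as iv7, borrowed from the parallel minor.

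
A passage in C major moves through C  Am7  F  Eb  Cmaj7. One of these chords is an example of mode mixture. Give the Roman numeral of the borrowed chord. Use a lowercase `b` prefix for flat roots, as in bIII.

bIII

C major has the diatonic set C, Dm, Em, F, G, Am, Bdim. C, Am7, F and Cmaj7 all belong to that set. But Eb (Eb–G–Bb) is foreign: the diatonic iii on degree 3 is Em, whereas Eb comes from C minor. It is labeled bIII.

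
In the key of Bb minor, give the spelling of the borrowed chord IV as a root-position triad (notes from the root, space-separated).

The root, Eb, is scale degree 4 — the same note in Bb minor and Bb major; only the chord quality changes. Stacking thirds in Bb major on Eb gives Eb–G–Bb.

Eb G Bb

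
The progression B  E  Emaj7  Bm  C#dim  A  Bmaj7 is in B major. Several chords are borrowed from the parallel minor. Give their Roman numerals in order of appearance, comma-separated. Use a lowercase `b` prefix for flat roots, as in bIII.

B major has the diatonic set B, C#m, D#m, E, F#, G#m, A#dim. B, E, Emaj7 and Bmaj7 all belong to that set. Bm (B–D–F#) doesn't fit — on degree 1 B major would have B (I). Bm is the degree-1 chord of B minor, so it is the borrowed i. But C#dim (C#–E–G) is foreign: the diatonic ii on degree 2 is C#m, whereas C#dim comes from B minor. It is labeled ii°. But A (A–C#–E) is foreign: the diatonic vii° on degree 7 is A#dim, whereas A comes from B minor. It is labeled bVII.

i, ii°, bVII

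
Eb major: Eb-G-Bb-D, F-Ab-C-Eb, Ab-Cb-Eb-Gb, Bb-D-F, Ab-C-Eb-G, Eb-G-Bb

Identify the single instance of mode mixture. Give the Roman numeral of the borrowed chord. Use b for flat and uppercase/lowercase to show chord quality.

The diatonic triads in Eb major are Eb, Fm, Gm, Ab, Bb, Cm, Ddim. Of the given chords, Eb–G–Bb–D = Ebmaj7, F–Ab–C–Eb = Fm7, Bb–D–F = Bb, Ab–C–Eb–G = Abmaj7 and Eb–G–Bb = Eb are diatonic. Ab–Cb–Eb–Gb is not: scale degree 4 in Eb major carries Ab (IV). In Eb minor the chord on that degree is Abm7, so here it functions as iv7, borrowed from the parallel minor.

iv7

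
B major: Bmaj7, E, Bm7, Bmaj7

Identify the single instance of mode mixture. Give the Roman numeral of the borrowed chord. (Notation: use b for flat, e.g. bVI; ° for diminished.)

In B major the diatonic chords are B, C#m, D#m, E, F#, G#m, A#dim. Bmaj7 and E are both diatonic. But Bm7 (B–D–F#–A) is foreign: the diatonic I on degree 1 is B, whereas Bm7 comes from B minor. It is labeled i7.

i7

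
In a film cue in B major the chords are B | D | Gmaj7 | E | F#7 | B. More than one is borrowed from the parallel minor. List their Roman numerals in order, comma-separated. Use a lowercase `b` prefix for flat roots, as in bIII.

B major has the diatonic set B, C#m, D#m, E, F#, G#m, A#dim. Of the given chords, B, E and F#7 are diatonic. But D (D–F#–A) is foreign: the diatonic iii on degree 3 is D#m, whereas D comes from B minor. It is labeled bIII. But Gmaj7 (G–B–D–F#) is foreign: the diatonic vi on degree 6 is G#m, whereas Gmaj7 comes from B minor. It is labeled bVImaj7.

bIII, bVImaj7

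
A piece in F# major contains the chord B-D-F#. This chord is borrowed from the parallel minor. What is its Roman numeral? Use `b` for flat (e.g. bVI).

iv

The root B is the diatonic 4th degree of F# major; the borrowing shows in the chord quality. The diatonic chord on degree 4 would be B (IV), but B–D–F# is the minor chord from F# minor. As a borrowed chord it is labeled iv.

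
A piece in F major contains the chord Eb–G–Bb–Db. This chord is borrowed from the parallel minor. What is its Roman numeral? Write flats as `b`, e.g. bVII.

Eb is the lowered form of scale degree 7 in F major (the diatonic degree 7 is E). Diatonically F major has Edim (vii°) on that degree; Eb–G–Bb–Db is instead the dominant-seventh chord native to F minor, so it takes the label bVII7.

bVII7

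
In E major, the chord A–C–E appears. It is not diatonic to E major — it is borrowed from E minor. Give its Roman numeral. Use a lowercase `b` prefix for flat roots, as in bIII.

A is scale degree 4 in E major. Diatonically E major has A (IV) on that degree; A–C–E is instead the minor chord native to E minor, so it takes the label iv.

iv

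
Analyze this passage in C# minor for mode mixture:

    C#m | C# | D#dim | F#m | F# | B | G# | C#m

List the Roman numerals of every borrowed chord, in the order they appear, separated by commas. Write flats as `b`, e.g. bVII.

The diatonic triads in C# minor (with V from harmonic minor) are C#m, D#dim, E, F#m, G#, A, B. C#m, D#dim, F#m, B and G# all belong to that set. C# (C#–E#–G#) is not: scale degree 1 in C# minor carries C#m (i). In C# major the chord on that degree is C#, so here it functions as I, borrowed from the parallel major. F# (F#–A#–C#) is not: scale degree 4 in C# minor carries F#m (iv). In C# major the chord on that degree is F#, so here it functions as IV, borrowed from the parallel major.

I, IV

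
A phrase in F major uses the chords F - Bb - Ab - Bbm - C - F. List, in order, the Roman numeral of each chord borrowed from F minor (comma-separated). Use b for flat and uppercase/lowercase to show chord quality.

bIII, iv

F major has the diatonic set F, Gm, Am, Bb, C, Dm, Edim. Of the given chords, F, Bb and C are diatonic. Ab (Ab–C–Eb) is not: scale degree 3 in F major carries Am (iii). In F minor the chord on that degree is Ab, so here it functions as bIII, borrowed from the parallel minor. But Bbm (Bb–Db–F) is foreign: the diatonic IV on degree 4 is Bb, whereas Bbm comes from F minor. It is labeled iv.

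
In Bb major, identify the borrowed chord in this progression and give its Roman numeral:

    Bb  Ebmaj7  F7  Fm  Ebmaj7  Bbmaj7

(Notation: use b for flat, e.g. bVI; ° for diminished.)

v

The diatonic triads in Bb major are Bb, Cm, Dm, Eb, F, Gm, Adim. Bb, Ebmaj7, F7 and Bbmaj7 all belong to that set. But Fm (F–Ab–C) is foreign: the diatonic V on degree 5 is F, whereas Fm comes from Bb minor. It is labeled v.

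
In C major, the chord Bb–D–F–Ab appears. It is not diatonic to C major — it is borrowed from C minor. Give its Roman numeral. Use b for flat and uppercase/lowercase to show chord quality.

In C major scale degree 7 is B; Bb is its lowered form, from C minor. Diatonically C major has Bdim (vii°) on that degree; Bb–D–F–Ab is instead the dominant-seventh chord native to C minor, so it takes the label bVII7.

bVII7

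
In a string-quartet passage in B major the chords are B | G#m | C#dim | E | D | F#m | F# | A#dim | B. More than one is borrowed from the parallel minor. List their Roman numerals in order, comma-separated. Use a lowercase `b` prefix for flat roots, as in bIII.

B major has the diatonic set B, C#m, D#m, E, F#, G#m, A#dim. B, G#m, E, F# and A#dim all belong to that set. C#dim (C#–E–G) doesn't fit — on degree 2 B major would have C#m (ii). C#dim is the degree-2 chord of B minor, so it is the borrowed ii°. But D (D–F#–A) is foreign: the diatonic iii on degree 3 is D#m, whereas D comes from B minor. It is labeled bIII. But F#m (F#–A–C#) is foreign: the diatonic V on degree 5 is F#, whereas F#m comes from B minor. It is labeled v.

ii°, bIII, v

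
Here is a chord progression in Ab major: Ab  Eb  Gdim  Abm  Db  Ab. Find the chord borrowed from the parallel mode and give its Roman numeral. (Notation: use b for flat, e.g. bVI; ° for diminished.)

i

Ab major has the diatonic set Ab, Bbm, Cm, Db, Eb, Fm, Gdim. Ab, Eb, Gdim and Db are all diatonic. But Abm (Ab–Cb–Eb) is foreign: the diatonic I on degree 1 is Ab, whereas Abm comes from Ab minor. It is labeled i.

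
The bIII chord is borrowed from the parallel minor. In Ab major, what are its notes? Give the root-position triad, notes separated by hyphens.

Cb-Eb-Gb

bIII is built on the lowered scale degree 3. In Ab major degree 3 is C; lowered it becomes Cb. Stacking thirds in Ab minor on Cb gives Cb–Eb–Gb.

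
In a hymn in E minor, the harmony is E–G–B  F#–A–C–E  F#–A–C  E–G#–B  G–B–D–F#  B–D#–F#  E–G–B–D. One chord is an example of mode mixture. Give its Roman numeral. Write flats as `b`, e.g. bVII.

I

E minor has the diatonic set Em, F#dim, G, Am, B, C, D (with V from harmonic minor). E–G–B = Em, F#–A–C–E = F#m7b5, F#–A–C = F#dim, G–B–D–F# = Gmaj7, B–D#–F# = B and E–G–B–D = Em7 all belong to that set. E–G#–B is not: scale degree 1 in E minor carries Em (i). In E major the chord on that degree is E, so here it functions as I, borrowed from the parallel major.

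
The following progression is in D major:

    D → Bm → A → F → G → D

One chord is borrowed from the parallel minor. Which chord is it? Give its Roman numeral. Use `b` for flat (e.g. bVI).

bIII

D major has the diatonic set D, Em, F#m, G, A, Bm, C#dim. D, Bm, A and G are all diatonic. F (F–A–C) is not: scale degree 3 in D major carries F#m (iii). In D minor the chord on that degree is F, so here it functions as bIII, borrowed from the parallel minor.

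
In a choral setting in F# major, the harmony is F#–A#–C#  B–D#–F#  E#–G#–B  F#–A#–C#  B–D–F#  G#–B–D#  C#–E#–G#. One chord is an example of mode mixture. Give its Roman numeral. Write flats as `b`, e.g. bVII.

F# major has the diatonic set F#, G#m, A#m, B, C#, D#m, E#dim. F#–A#–C# = F#, B–D#–F# = B, E#–G#–B = E#dim, G#–B–D# = G#m and C#–E#–G# = C# are all diatonic. B–D–F# doesn't fit — on degree 4 F# major would have B (IV). Bm is the degree-4 chord of F# minor, so it is the borrowed iv.

iv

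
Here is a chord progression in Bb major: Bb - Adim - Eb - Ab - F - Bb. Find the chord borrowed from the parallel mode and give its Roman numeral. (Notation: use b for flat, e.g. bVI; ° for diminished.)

bVII

Bb major has the diatonic set Bb, Cm, Dm, Eb, F, Gm, Adim. Bb, Adim, Eb and F are all diatonic. Ab (Ab–C–Eb) doesn't fit — on degree 7 Bb major would have Adim (vii°). Ab is the degree-7 chord of Bb minor, so it is the borrowed bVII.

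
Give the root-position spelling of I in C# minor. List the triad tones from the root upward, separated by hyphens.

C#-E#-G#

The root, C#, is scale degree 1 — the same note in C# minor and C# major; only the chord quality changes. In C# major the chord on C# is C#–E#–G#.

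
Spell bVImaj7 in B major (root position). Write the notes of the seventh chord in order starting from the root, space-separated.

G B D F#

bVImaj7 is built on the lowered scale degree 6. In B major degree 6 is G#; lowered it becomes G. Building the major-seventh chord from the parallel minor on G: G–B–D–F#.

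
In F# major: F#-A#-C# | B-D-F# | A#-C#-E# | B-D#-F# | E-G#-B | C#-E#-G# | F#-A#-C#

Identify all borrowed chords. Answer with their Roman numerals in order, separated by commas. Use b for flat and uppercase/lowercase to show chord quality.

The diatonic triads in F# major are F#, G#m, A#m, B, C#, D#m, E#dim. Of the given chords, F#–A#–C# = F#, A#–C#–E# = A#m, B–D#–F# = B and C#–E#–G# = C# are diatonic. But B–D–F# is foreign: the diatonic IV on degree 4 is B, whereas Bm comes from F# minor. It is labeled iv. But E–G#–B is foreign: the diatonic vii° on degree 7 is E#dim, whereas E comes from F# minor. It is labeled bVII.

iv, bVII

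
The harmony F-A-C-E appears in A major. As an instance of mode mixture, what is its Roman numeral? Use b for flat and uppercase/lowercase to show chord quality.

The root F is the lowered 6th scale degree — diatonically A major has F# there. Diatonically A major has F#m (vi) on that degree; F–A–C–E is instead the major-seventh chord native to A minor, so it takes the label bVImaj7.

bVImaj7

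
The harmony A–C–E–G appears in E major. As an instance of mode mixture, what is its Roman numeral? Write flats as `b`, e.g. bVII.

iv7

A is scale degree 4 in E major. Diatonically E major has A (IV) on that degree; A–C–E–G is instead the minor-seventh chord native to E minor, so it takes the label iv7.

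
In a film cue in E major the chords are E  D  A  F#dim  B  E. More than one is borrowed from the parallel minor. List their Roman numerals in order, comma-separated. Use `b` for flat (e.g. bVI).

bVII, ii°

The diatonic triads in E major are E, F#m, G#m, A, B, C#m, D#dim. E, A and B are all diatonic. D (D–F#–A) is not: scale degree 7 in E major carries D#dim (vii°). In E minor the chord on that degree is D, so here it functions as bVII, borrowed from the parallel minor. F#dim (F#–A–C) doesn't fit — on degree 2 E major would have F#m (ii). F#dim is the degree-2 chord of E minor, so it is the borrowed ii°.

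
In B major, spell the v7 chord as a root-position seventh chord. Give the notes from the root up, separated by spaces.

v7 is built on scale degree 5, which is F# in both B major and its parallel. In B minor the chord on F# is F#–A–C#–E.

F# A C# E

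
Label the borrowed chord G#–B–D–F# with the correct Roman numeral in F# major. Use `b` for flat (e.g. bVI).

The root G# is the diatonic 2nd degree of F# major; the borrowing shows in the chord quality. Diatonically F# major has G#m (ii) on that degree; G#–B–D–F# is instead the half-diminished-seventh chord native to F# minor, so it takes the label iiø7.

iiø7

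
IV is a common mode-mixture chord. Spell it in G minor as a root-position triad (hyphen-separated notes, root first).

IV is built on scale degree 4, which is C in both G minor and its parallel. In G major the chord on C is C–E–G.

C-E-G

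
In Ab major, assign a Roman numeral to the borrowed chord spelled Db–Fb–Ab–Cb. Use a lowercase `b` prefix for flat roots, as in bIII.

iv7

Db is scale degree 4 in Ab major. The diatonic chord on degree 4 would be Db (IV), but Db–Fb–Ab–Cb is the minor-seventh chord from Ab minor. As a borrowed chord it is labeled iv7.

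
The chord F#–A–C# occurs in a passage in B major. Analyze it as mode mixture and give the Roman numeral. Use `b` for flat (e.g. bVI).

v

F# is scale degree 5 in B major. The diatonic chord on degree 5 would be F# (V), but F#–A–C# is the minor chord from B minor. As a borrowed chord it is labeled v.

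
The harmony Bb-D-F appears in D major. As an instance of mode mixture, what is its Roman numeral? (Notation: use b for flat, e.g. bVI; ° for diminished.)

bVI

The root Bb is the lowered 6th scale degree — diatonically D major has B there. Diatonically D major has Bm (vi) on that degree; Bb–D–F is instead the major chord native to D minor, so it takes the label bVI.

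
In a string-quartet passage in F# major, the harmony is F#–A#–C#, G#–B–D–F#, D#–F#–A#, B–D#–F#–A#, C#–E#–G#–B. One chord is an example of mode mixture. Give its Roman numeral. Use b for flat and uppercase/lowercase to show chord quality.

iiø7

The diatonic triads in F# major are F#, G#m, A#m, B, C#, D#m, E#dim. F#–A#–C# = F#, D#–F#–A# = D#m, B–D#–F#–A# = Bmaj7 and C#–E#–G#–B = C#7 are all diatonic. G#–B–D–F# doesn't fit — on degree 2 F# major would have G#m (ii). G#m7b5 is the degree-2 chord of F# minor, so it is the borrowed iiø7.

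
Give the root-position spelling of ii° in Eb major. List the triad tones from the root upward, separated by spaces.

The root, F, is scale degree 2 — the same note in Eb major and Eb minor; only the chord quality changes. In Eb minor the chord on F is F–Ab–Cb.

F Ab Cb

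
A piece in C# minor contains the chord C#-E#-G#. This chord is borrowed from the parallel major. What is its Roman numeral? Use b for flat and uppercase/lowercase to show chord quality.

The root C# is the diatonic 1st degree of C# minor; the borrowing shows in the chord quality. C#–E#–G# is a major chord — the form found in C# major, not the diatonic i (C#m). Borrowed into C# minor it is written I.

I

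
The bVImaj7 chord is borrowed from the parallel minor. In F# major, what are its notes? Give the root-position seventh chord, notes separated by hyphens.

Scale degree 6 in F# major is D#. bVImaj7 uses the lowered form, D, taken from F# minor. Building the major-seventh chord from the parallel minor on D: D–F#–A–C#.

D-F#-A-C#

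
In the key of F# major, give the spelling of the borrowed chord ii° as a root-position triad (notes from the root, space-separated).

G# B D

ii° is built on scale degree 2, which is G# in both F# major and its parallel. Stacking thirds in F# minor on G# gives G#–B–D.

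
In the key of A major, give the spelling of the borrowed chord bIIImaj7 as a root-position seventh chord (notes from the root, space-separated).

C E G B

bIIImaj7 is built on the lowered scale degree 3. In A major degree 3 is C#; lowered it becomes C. Stacking thirds in A minor on C gives C–E–G–B.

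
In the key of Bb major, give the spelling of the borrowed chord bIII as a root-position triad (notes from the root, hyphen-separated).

bIII is built on the lowered scale degree 3. In Bb major degree 3 is D; lowered it becomes Db. Stacking thirds in Bb minor on Db gives Db–F–Ab.

Db-F-Ab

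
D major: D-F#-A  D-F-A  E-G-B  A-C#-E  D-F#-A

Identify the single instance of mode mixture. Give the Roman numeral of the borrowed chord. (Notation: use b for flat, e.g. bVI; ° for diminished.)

The diatonic triads in D major are D, Em, F#m, G, A, Bm, C#dim. Of the given chords, D–F#–A = D, E–G–B = Em and A–C#–E = A are diatonic. But D–F–A is foreign: the diatonic I on degree 1 is D, whereas Dm comes from D minor. It is labeled i.

i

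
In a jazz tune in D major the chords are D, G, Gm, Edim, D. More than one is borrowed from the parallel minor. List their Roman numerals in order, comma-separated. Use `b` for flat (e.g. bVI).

D major has the diatonic set D, Em, F#m, G, A, Bm, C#dim. Of the given chords, D and G are diatonic. Gm (G–Bb–D) doesn't fit — on degree 4 D major would have G (IV). Gm is the degree-4 chord of D minor, so it is the borrowed iv. But Edim (E–G–Bb) is foreign: the diatonic ii on degree 2 is Em, whereas Edim comes from D minor. It is labeled ii°.

iv, ii°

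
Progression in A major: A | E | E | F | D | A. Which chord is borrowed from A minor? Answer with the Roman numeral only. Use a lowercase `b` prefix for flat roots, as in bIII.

bVI

A major has the diatonic set A, Bm, C#m, D, E, F#m, G#dim. Of the given chords, A, E and D are diatonic. F (F–A–C) is not: scale degree 6 in A major carries F#m (vi). In A minor the chord on that degree is F, so here it functions as bVI, borrowed from the parallel minor.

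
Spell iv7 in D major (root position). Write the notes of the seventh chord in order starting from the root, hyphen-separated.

G-Bb-D-F

iv7 is built on scale degree 4, which is G in both D major and its parallel. Building the minor-seventh chord from the parallel minor on G: G–Bb–D–F.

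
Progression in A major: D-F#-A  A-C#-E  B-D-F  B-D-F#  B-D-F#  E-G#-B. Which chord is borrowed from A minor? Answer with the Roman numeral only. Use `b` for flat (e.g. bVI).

A major has the diatonic set A, Bm, C#m, D, E, F#m, G#dim. Of the given chords, D–F#–A = D, A–C#–E = A, B–D–F# = Bm and E–G#–B = E are diatonic. B–D–F is not: scale degree 2 in A major carries Bm (ii). In A minor the chord on that degree is Bdim, so here it functions as ii°, borrowed from the parallel minor.

ii°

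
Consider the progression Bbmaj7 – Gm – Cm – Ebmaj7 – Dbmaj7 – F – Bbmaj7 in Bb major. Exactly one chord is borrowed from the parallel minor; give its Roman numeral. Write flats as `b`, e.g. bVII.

bIIImaj7

In Bb major the diatonic chords are Bb, Cm, Dm, Eb, F, Gm, Adim. Of the given chords, Bbmaj7, Gm, Cm, Ebmaj7 and F are diatonic. Dbmaj7 (Db–F–Ab–C) is not: scale degree 3 in Bb major carries Dm (iii). In Bb minor the chord on that degree is Dbmaj7, so here it functions as bIIImaj7, borrowed from the parallel minor.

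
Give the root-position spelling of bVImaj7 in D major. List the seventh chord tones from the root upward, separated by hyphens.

Bb-D-F-A

Scale degree 6 in D major is B. bVImaj7 uses the lowered form, Bb, taken from D minor. Building the major-seventh chord from the parallel minor on Bb: Bb–D–F–A.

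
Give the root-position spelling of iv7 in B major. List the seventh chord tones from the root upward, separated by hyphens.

E-G-B-D

iv7 is built on scale degree 4, which is E in both B major and its parallel. Stacking thirds in B minor on E gives E–G–B–D.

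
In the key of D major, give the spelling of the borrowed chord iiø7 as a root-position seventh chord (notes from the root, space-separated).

E G Bb D

The root, E, is scale degree 2 — the same note in D major and D minor; only the chord quality changes. In D minor the chord on E is E–G–Bb–D.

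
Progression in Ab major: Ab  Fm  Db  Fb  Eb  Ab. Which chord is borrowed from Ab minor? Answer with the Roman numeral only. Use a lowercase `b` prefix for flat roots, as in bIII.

Ab major has the diatonic set Ab, Bbm, Cm, Db, Eb, Fm, Gdim. Of the given chords, Ab, Fm, Db and Eb are diatonic. Fb (Fb–Ab–Cb) doesn't fit — on degree 6 Ab major would have Fm (vi). Fb is the degree-6 chord of Ab minor, so it is the borrowed bVI.

bVI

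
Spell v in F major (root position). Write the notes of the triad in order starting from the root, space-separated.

C Eb G

v is built on scale degree 5, which is C in both F major and its parallel. Building the minor chord from the parallel minor on C: C–Eb–G.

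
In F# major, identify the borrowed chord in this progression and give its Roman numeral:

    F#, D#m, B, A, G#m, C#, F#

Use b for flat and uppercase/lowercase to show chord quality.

The diatonic triads in F# major are F#, G#m, A#m, B, C#, D#m, E#dim. Of the given chords, F#, D#m, B, G#m and C# are diatonic. A (A–C#–E) is not: scale degree 3 in F# major carries A#m (iii). In F# minor the chord on that degree is A, so here it functions as bIII, borrowed from the parallel minor.

bIII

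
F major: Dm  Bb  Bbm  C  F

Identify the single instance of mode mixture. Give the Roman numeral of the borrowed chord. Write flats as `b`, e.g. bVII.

iv

In F major the diatonic chords are F, Gm, Am, Bb, C, Dm, Edim. Dm, Bb, C and F all belong to that set. Bbm (Bb–Db–F) doesn't fit — on degree 4 F major would have Bb (IV). Bbm is the degree-4 chord of F minor, so it is the borrowed iv.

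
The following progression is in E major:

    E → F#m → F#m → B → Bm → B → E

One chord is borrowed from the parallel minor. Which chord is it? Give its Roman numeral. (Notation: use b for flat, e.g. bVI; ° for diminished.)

v

In E major the diatonic chords are E, F#m, G#m, A, B, C#m, D#dim. E, F#m and B are all diatonic. But Bm (B–D–F#) is foreign: the diatonic V on degree 5 is B, whereas Bm comes from E minor. It is labeled v.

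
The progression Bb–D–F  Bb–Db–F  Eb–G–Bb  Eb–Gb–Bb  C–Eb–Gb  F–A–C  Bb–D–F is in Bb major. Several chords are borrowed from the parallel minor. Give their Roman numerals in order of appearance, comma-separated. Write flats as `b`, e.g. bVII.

Bb major has the diatonic set Bb, Cm, Dm, Eb, F, Gm, Adim. Of the given chords, Bb–D–F = Bb, Eb–G–Bb = Eb and F–A–C = F are diatonic. Bb–Db–F is not: scale degree 1 in Bb major carries Bb (I). In Bb minor the chord on that degree is Bbm, so here it functions as i, borrowed from the parallel minor. Eb–Gb–Bb is not: scale degree 4 in Bb major carries Eb (IV). In Bb minor the chord on that degree is Ebm, so here it functions as iv, borrowed from the parallel minor. C–Eb–Gb doesn't fit — on degree 2 Bb major would have Cm (ii). Cdim is the degree-2 chord of Bb minor, so it is the borrowed ii°.

i, iv, ii°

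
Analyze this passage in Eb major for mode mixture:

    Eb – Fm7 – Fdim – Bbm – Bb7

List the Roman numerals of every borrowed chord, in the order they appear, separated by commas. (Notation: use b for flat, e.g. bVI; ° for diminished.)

The diatonic triads in Eb major are Eb, Fm, Gm, Ab, Bb, Cm, Ddim. Eb, Fm7 and Bb7 are all diatonic. But Fdim (F–Ab–Cb) is foreign: the diatonic ii on degree 2 is Fm, whereas Fdim comes from Eb minor. It is labeled ii°. Bbm (Bb–Db–F) is not: scale degree 5 in Eb major carries Bb (V). In Eb minor the chord on that degree is Bbm, so here it functions as v, borrowed from the parallel minor.

ii°, v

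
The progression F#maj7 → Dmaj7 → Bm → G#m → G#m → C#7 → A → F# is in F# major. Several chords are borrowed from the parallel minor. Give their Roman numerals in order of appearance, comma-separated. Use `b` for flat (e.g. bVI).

The diatonic triads in F# major are F#, G#m, A#m, B, C#, D#m, E#dim. F#maj7, G#m, C#7 and F# all belong to that set. But Dmaj7 (D–F#–A–C#) is foreign: the diatonic vi on degree 6 is D#m, whereas Dmaj7 comes from F# minor. It is labeled bVImaj7. Bm (B–D–F#) is not: scale degree 4 in F# major carries B (IV). In F# minor the chord on that degree is Bm, so here it functions as iv, borrowed from the parallel minor. But A (A–C#–E) is foreign: the diatonic iii on degree 3 is A#m, whereas A comes from F# minor. It is labeled bIII.

bVImaj7, iv, bIII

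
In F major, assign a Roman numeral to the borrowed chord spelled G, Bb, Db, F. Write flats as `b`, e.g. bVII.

iiø7

G is scale degree 2 in F major. The diatonic chord on degree 2 would be Gm (ii), but G–Bb–Db–F is the half-diminished-seventh chord from F minor. As a borrowed chord it is labeled iiø7.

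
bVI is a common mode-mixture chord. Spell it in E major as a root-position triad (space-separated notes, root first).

Scale degree 6 in E major is C#. bVI uses the lowered form, C, taken from E minor. Stacking thirds in E minor on C gives C–E–G.

C E G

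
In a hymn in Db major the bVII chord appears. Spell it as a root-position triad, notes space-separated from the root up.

Cb Eb Gb

Scale degree 7 in Db major is C. bVII uses the lowered form, Cb, taken from Db minor. Building the major chord from the parallel minor on Cb: Cb–Eb–Gb.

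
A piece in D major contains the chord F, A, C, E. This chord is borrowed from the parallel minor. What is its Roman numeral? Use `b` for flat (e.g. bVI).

In D major scale degree 3 is F#; F is its lowered form, from D minor. Diatonically D major has F#m (iii) on that degree; F–A–C–E is instead the major-seventh chord native to D minor, so it takes the label bIIImaj7.

bIIImaj7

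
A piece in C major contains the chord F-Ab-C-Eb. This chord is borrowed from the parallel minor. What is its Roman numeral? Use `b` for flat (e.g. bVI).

The root F is the diatonic 4th degree of C major; the borrowing shows in the chord quality. F–Ab–C–Eb is a minor-seventh chord — the form found in C minor, not the diatonic IV (F). Borrowed into C major it is written iv7.

iv7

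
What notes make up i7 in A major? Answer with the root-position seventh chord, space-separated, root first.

The root, A, is scale degree 1 — the same note in A major and A minor; only the chord quality changes. In A minor the chord on A is A–C–E–G.

A C E G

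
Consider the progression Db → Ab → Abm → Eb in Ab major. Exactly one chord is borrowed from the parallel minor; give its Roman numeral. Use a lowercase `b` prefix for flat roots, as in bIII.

The diatonic triads in Ab major are Ab, Bbm, Cm, Db, Eb, Fm, Gdim. Db, Ab and Eb are all diatonic. But Abm (Ab–Cb–Eb) is foreign: the diatonic I on degree 1 is Ab, whereas Abm comes from Ab minor. It is labeled i.

i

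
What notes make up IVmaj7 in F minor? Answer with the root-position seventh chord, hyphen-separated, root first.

Bb-D-F-A

IVmaj7 is built on scale degree 4, which is Bb in both F minor and its parallel. Building the major-seventh chord from the parallel major on Bb: Bb–D–F–A.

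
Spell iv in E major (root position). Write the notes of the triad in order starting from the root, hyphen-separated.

A-C-E

The root, A, is scale degree 4 — the same note in E major and E minor; only the chord quality changes. In E minor the chord on A is A–C–E.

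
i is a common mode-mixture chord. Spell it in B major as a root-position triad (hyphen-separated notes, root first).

i is built on scale degree 1, which is B in both B major and its parallel. In B minor the chord on B is B–D–F#.

B-D-F#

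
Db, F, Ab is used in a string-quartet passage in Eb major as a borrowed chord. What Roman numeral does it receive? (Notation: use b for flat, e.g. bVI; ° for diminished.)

bVII

Db is the lowered form of scale degree 7 in Eb major (the diatonic degree 7 is D). Db–F–Ab is a major chord — the form found in Eb minor, not the diatonic vii° (Ddim). Borrowed into Eb major it is written bVII.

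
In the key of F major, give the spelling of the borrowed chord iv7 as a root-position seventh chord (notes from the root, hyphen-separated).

Bb-Db-F-Ab

The root, Bb, is scale degree 4 — the same note in F major and F minor; only the chord quality changes. Stacking thirds in F minor on Bb gives Bb–Db–F–Ab.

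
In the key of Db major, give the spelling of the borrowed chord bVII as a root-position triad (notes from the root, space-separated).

Scale degree 7 in Db major is C. bVII uses the lowered form, Cb, taken from Db minor. Building the major chord from the parallel minor on Cb: Cb–Eb–Gb.

Cb Eb Gb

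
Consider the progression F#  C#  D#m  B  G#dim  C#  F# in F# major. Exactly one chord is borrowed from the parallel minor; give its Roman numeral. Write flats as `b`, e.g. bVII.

ii°

F# major has the diatonic set F#, G#m, A#m, B, C#, D#m, E#dim. F#, C#, D#m and B are all diatonic. G#dim (G#–B–D) doesn't fit — on degree 2 F# major would have G#m (ii). G#dim is the degree-2 chord of F# minor, so it is the borrowed ii°.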